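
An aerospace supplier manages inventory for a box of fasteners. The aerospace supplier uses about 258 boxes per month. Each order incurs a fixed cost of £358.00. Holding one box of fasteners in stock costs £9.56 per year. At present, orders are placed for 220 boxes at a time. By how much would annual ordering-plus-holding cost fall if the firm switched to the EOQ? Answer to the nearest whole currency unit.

Extra cost ≈ £1,486 per year

Annual demand D = 258 × 12 = 3,096.
EOQ = √(2DS/H) = √(2 × 3,096 × 358 / 9.56) ≈ 481.54.
Cost at Q* = (D/Q*)S + (Q*/2)H = √(2DSH) ≈ £4,603.48.
Cost at Q = 220: (3,096/220)×358 + (220/2)×9.56 = £5,038.04 + £1,051.60 = £6,089.64.
Excess = £6,089.64 − £4,603.48 = £1,486.16.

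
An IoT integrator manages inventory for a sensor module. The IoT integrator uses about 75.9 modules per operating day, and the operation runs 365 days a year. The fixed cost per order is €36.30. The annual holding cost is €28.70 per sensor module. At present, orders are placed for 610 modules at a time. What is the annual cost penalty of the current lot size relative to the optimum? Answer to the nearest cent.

Annual demand D = 75.9 × 365 = 27,703.5.
EOQ = √(2DS/H) = √(2 × 27,703.5 × 36.3 / 28.7) ≈ 264.72.
Cost at Q* = (D/Q*)S + (Q*/2)H = √(2DSH) ≈ €7,597.60.
Cost at Q = 610: (27,703.5/610)×36.3 + (610/2)×28.7 = €1,648.59 + €8,753.50 = €10,402.09.
Excess = €10,402.09 − €7,597.60 = €2,804.48.

Extra cost ≈ €2,804.48 per year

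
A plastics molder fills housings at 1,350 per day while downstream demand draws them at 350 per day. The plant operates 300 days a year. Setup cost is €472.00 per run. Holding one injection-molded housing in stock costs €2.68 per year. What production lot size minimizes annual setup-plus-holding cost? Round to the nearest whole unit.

Annual demand D = 350 × 300 = 105,000.
Production build-up factor (1 − d/p) = 1 − 350/1,350 = 0.7407.
Q* = √(2DS / (H(1 − d/p))) = √(2 × 105,000 × 472 / (2.68 × 0.7407)).
= √(99,120,000 / 1.9852) ≈ 7066.106.

Q* ≈ 7,066 housings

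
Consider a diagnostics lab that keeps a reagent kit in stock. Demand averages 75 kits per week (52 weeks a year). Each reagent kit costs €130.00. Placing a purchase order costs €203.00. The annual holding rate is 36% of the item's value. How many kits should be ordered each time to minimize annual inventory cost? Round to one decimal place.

Annual demand D = 75 × 52 = 3,900.
Holding cost H = 0.36 × €130.00 = €46.8000 per unit per year.
EOQ = √(2DS / H) = √(2 × 3,900 × 203 / 46.8).
= √(1,583,400 / 46.8) = √33,833.3333 ≈ 183.938.

Q* ≈ 183.9 kits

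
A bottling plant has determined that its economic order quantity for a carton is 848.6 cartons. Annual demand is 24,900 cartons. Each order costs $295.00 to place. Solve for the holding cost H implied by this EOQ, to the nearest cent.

H ≈ $20.40

Squaring Q* = √(2DS/H) gives Q*² = 2DS/H.
From Q* = √(2DS/H): H = 2DS / Q*² = 2 × 24,900 × 295 / 848.6² = 20.4007.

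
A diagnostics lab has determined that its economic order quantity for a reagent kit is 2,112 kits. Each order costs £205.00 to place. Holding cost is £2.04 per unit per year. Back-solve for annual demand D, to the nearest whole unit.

Squaring Q* = √(2DS/H) gives Q*² = 2DS/H.
From Q* = √(2DS/H): D = Q*²H / (2S) = 2,112² × 2.04 / (2 × 205) = 22193.926.

D ≈ 22,194 kits per year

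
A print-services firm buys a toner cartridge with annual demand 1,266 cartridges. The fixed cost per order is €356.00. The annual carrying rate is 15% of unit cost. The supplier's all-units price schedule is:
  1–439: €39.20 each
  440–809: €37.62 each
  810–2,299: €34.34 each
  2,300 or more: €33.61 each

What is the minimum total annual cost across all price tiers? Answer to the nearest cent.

TC* ≈ €46,117.01

Holding cost per unit per year at price C is H = 0.15·C.
For each price level, check whether its EOQ is feasible; otherwise the best quantity at that price is the breakpoint.
EOQ at €39.20 = 391.5 (feasible in tier 1): TC = 1,266×€39.20 + (1,266/391.5)×356 + (391.5/2)×0.15×€39.20 = €51,929.41.
EOQ at €37.62 = 399.7 < 440, so use break Q=440: TC = 1,266×€37.62 + (1,266/440.0)×356 + (440.0/2)×0.15×€37.62 = €49,892.69.
EOQ at €34.34 = 418.3 < 810, so use break Q=810: TC = 1,266×€34.34 + (1,266/810.0)×356 + (810.0/2)×0.15×€34.34 = €46,117.01.
EOQ at €33.61 = 422.8 < 2300, so use break Q=2300: TC = 1,266×€33.61 + (1,266/2300.0)×356 + (2300.0/2)×0.15×€33.61 = €48,543.94.
Lowest total cost among the candidates is at Q = 810.0.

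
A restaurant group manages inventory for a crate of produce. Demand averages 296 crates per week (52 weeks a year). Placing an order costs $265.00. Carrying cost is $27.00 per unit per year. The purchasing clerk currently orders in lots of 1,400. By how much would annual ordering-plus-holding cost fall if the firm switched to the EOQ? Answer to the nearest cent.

Annual demand D = 296 × 52 = 15,392.
EOQ = √(2DS/H) = √(2 × 15,392 × 265 / 27) ≈ 549.67.
Cost at Q* = (D/Q*)S + (Q*/2)H = √(2DSH) ≈ $14,841.14.
Cost at Q = 1,400: (15,392/1,400)×265 + (1,400/2)×27 = $2,913.49 + $18,900.00 = $21,813.49.
Excess = $21,813.49 − $14,841.14 = $6,972.34.

Extra cost ≈ $6,972.34 per year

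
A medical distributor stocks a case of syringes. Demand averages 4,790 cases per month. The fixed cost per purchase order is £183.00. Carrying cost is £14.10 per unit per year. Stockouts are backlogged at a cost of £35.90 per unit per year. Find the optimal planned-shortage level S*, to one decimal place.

Annual demand D = 4,790 × 12 = 57,480.
With planned backorders, Q* = √(2DS/H) · √((H+B)/B).
√(2DS/H) = √(2 × 57,480 × 183 / 14.1) = 1221.488.
√((H+B)/B) = √((14.1+35.9)/35.9) = 1.1802.
Q* ≈ 1441.541.
S* = Q* · H/(H+B) = 1441.541 × 14.1/50 ≈ 406.515.

S* ≈ 406.5 cases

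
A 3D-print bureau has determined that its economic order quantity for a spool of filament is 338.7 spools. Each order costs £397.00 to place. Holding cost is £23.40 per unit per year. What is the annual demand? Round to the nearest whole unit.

D ≈ 3,381 spools per year

Invert the EOQ relation Q*² = 2DS/H.
From Q* = √(2DS/H): D = Q*²H / (2S) = 338.7² × 23.4 / (2 × 397) = 3380.849.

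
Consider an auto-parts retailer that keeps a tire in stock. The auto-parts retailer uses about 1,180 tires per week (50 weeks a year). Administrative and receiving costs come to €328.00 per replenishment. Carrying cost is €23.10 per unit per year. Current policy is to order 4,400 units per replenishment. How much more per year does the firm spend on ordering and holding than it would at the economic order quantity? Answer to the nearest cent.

Extra cost ≈ €25,317.31 per year

Annual demand D = 1,180 × 50 = 59,000.
EOQ = √(2DS/H) = √(2 × 59,000 × 328 / 23.1) ≈ 1294.41.
Cost at Q* = (D/Q*)S + (Q*/2)H = √(2DSH) ≈ €29,900.88.
Cost at Q = 4,400: (59,000/4,400)×328 + (4,400/2)×23.1 = €4,398.18 + €50,820.00 = €55,218.18.
Excess = €55,218.18 − €29,900.88 = €25,317.31.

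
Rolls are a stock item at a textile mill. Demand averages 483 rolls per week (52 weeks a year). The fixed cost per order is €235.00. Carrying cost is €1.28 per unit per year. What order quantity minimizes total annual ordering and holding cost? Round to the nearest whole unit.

Annual demand D = 483 × 52 = 25,116.
EOQ = √(2DS / H) = √(2 × 25,116 × 235 / 1.28).
= √(11,804,520 / 1.28) = √9,222,281.25 ≈ 3036.821.

Q* ≈ 3,037 rolls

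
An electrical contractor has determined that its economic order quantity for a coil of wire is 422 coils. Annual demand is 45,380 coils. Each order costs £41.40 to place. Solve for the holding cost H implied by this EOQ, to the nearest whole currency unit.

The basic EOQ model gives Q* = √(2DS/H); rearrange for the unknown.
From Q* = √(2DS/H): H = 2DS / Q*² = 2 × 45,380 × 41.4 / 422² = 21.0994.

H ≈ £21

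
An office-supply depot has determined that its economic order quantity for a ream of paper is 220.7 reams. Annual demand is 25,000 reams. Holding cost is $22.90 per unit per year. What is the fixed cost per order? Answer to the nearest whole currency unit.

S ≈ $22

Squaring Q* = √(2DS/H) gives Q*² = 2DS/H.
From Q* = √(2DS/H): S = Q*²H / (2D) = 220.7² × 22.9 / (2 × 25,000) = 22.3085.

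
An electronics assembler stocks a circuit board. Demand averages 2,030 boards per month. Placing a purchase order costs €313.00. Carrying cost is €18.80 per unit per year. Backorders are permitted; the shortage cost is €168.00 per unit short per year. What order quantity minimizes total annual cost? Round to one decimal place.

Q* ≈ 949.7 boards

Annual demand D = 2,030 × 12 = 24,360.
With planned backorders, Q* = √(2DS/H) · √((H+B)/B).
√(2DS/H) = √(2 × 24,360 × 313 / 18.8) = 900.631.
√((H+B)/B) = √((18.8+168)/168) = 1.0545.
Q* ≈ 949.687.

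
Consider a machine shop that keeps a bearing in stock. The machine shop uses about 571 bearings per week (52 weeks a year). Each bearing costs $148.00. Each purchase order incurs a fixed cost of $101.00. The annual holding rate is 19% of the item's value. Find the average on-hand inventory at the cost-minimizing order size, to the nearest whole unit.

Average inventory ≈ 231 bearings

Annual demand D = 571 × 52 = 29,692.
Holding cost H = 0.19 × $148.00 = $28.1200 per unit per year.
The optimal lot size = √(2DS/H) = √(2 × 29,692 × 101 / 28.12) ≈ 461.84.
Average inventory = Q*/2 ≈ 461.84 / 2 = 230.918.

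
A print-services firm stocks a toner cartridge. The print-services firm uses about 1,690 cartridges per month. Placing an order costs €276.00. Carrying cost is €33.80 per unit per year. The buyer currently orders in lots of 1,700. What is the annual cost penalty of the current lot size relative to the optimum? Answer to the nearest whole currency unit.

Extra cost ≈ €12,571 per year

Annual demand D = 1,690 × 12 = 20,280.
EOQ = √(2DS/H) = √(2 × 20,280 × 276 / 33.8) ≈ 575.50.
Cost at Q* = (D/Q*)S + (Q*/2)H = √(2DSH) ≈ €19,451.89.
Cost at Q = 1,700: (20,280/1,700)×276 + (1,700/2)×33.8 = €3,292.52 + €28,730.00 = €32,022.52.
Excess = €32,022.52 − €19,451.89 = €12,570.62.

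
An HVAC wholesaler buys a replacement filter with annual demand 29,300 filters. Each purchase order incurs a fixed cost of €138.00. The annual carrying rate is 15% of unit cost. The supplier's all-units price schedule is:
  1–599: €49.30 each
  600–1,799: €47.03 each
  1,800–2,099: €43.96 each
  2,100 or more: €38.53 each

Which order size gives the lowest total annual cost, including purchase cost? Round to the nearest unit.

Holding cost per unit per year at price C is H = 0.15·C.
Evaluate total cost at each tier's feasible EOQ or, if the EOQ is below the tier, at the tier's minimum quantity.
Tier 1 (€49.30): EOQ = 1045.7 exceeds tier's upper bound 599, so this tier is dominated.
EOQ at €47.03 = 1070.7 (feasible in tier 2): TC = 29,300×€47.03 + (29,300/1070.7)×138 + (1070.7/2)×0.15×€47.03 = €1,385,532.03.
EOQ at €43.96 = 1107.4 < 1800, so use break Q=1800: TC = 29,300×€43.96 + (29,300/1800.0)×138 + (1800.0/2)×0.15×€43.96 = €1,296,208.93.
EOQ at €38.53 = 1182.9 < 2100, so use break Q=2100: TC = 29,300×€38.53 + (29,300/2100.0)×138 + (2100.0/2)×0.15×€38.53 = €1,136,922.90.
Lowest total cost is €1,136,922.90 at Q = 2100.0.

Q* ≈ 2,100 filters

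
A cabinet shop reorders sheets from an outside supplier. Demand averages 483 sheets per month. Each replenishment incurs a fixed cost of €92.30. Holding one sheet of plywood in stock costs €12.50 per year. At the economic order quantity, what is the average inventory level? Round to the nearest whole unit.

Annual demand D = 483 × 12 = 5,796.
Q* = √(2DS/H) = √(2 × 5,796 × 92.3 / 12.5) ≈ 292.57.
Average inventory = Q*/2 ≈ 292.57 / 2 = 146.283.

Average inventory ≈ 146 sheets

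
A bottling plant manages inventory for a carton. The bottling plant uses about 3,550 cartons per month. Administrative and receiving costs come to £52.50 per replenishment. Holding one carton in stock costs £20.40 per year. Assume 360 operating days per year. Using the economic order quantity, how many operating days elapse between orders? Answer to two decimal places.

Annual demand D = 3,550 × 12 = 42,600.
Q* = √(2DS/H) = √(2 × 42,600 × 52.5 / 20.4) ≈ 468.26.
Cycle time = Q*/D × 360 = 468.26 / 42,600 × 360 ≈ 3.957 days.

T ≈ 3.96 days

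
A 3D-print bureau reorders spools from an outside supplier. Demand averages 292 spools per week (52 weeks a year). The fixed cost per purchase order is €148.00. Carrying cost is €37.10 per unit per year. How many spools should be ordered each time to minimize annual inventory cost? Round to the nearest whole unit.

Annual demand D = 292 × 52 = 15,184.
EOQ = √(2DS / H) = √(2 × 15,184 × 148 / 37.1).
= √(4,494,464 / 37.1) = √121,144.5822 ≈ 348.058.

Q* ≈ 348 spools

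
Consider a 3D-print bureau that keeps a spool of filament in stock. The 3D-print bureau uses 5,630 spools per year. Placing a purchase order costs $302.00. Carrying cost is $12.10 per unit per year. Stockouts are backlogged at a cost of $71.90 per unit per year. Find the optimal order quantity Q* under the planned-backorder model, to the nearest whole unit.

Q* ≈ 573 spools

With planned backorders, Q* = √(2DS/H) · √((H+B)/B).
√(2DS/H) = √(2 × 5,630 × 302 / 12.1) = 530.127.
√((H+B)/B) = √((12.1+71.9)/71.9) = 1.0809.
Q* ≈ 573.001.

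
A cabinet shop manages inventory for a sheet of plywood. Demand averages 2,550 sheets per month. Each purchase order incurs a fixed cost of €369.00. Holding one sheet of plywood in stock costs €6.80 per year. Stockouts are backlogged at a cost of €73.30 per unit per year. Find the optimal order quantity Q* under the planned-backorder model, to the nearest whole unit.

Annual demand D = 2,550 × 12 = 30,600.
With planned backorders, Q* = √(2DS/H) · √((H+B)/B).
√(2DS/H) = √(2 × 30,600 × 369 / 6.8) = 1822.361.
√((H+B)/B) = √((6.8+73.3)/73.3) = 1.0454.
Q* ≈ 1905.016.

Q* ≈ 1,905 sheets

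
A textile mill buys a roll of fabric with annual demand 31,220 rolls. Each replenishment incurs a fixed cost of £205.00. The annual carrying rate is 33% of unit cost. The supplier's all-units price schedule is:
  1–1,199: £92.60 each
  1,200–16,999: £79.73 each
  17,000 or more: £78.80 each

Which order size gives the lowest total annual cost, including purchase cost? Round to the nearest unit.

Q* ≈ 1,200 rolls

Holding cost per unit per year at price C is H = 0.33·C.
Candidates are each tier's EOQ (if it falls in that tier) and each price-break quantity.
EOQ at £92.60 = 647.2 (feasible in tier 1): TC = 31,220×£92.60 + (31,220/647.2)×205 + (647.2/2)×0.33×£92.60 = £2,910,749.47.
EOQ at £79.73 = 697.5 < 1200, so use break Q=1200: TC = 31,220×£79.73 + (31,220/1200.0)×205 + (1200.0/2)×0.33×£79.73 = £2,510,290.56.
EOQ at £78.80 = 701.6 < 17000, so use break Q=17000: TC = 31,220×£78.80 + (31,220/17000.0)×205 + (17000.0/2)×0.33×£78.80 = £2,681,546.48.
Lowest total cost is £2,510,290.56 at Q = 1200.0.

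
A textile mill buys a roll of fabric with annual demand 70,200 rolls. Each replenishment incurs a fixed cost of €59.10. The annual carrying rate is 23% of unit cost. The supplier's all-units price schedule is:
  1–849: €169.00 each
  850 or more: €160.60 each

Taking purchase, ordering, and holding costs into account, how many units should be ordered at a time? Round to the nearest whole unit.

Holding cost per unit per year at price C is H = 0.23·C.
Candidates are each tier's EOQ (if it falls in that tier) and each price-break quantity.
EOQ at €169.00 = 462.0 (feasible in tier 1): TC = 70,200×€169.00 + (70,200/462.0)×59.1 + (462.0/2)×0.23×€169.00 = €11,881,759.10.
EOQ at €160.60 = 474.0 < 850, so use break Q=850: TC = 70,200×€160.60 + (70,200/850.0)×59.1 + (850.0/2)×0.23×€160.60 = €11,294,699.61.
Lowest total cost is €11,294,699.61 at Q = 850.0.

Q* ≈ 850 rolls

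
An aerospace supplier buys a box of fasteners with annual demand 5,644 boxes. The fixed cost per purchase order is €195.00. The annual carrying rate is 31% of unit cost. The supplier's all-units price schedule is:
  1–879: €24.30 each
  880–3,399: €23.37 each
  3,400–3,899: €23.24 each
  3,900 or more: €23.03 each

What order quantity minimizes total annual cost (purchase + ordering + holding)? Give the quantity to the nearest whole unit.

Holding cost per unit per year at price C is H = 0.31·C.
Candidates are each tier's EOQ (if it falls in that tier) and each price-break quantity.
EOQ at €24.30 = 540.6 (feasible in tier 1): TC = 5,644×€24.30 + (5,644/540.6)×195 + (540.6/2)×0.31×€24.30 = €141,221.22.
EOQ at €23.37 = 551.2 < 880, so use break Q=880: TC = 5,644×€23.37 + (5,644/880.0)×195 + (880.0/2)×0.31×€23.37 = €136,338.61.
EOQ at €23.24 = 552.7 < 3400, so use break Q=3400: TC = 5,644×€23.24 + (5,644/3400.0)×195 + (3400.0/2)×0.31×€23.24 = €143,737.74.
EOQ at €23.03 = 555.3 < 3900, so use break Q=3900: TC = 5,644×€23.03 + (5,644/3900.0)×195 + (3900.0/2)×0.31×€23.03 = €144,185.15.
Lowest total cost is €136,338.61 at Q = 880.0.

Q* ≈ 880 boxes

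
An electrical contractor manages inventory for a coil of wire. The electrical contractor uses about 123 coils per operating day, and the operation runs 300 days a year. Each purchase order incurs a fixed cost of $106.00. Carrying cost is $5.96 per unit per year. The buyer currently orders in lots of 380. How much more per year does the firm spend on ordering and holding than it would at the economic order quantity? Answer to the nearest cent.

Extra cost ≈ $4,597.39 per year

Annual demand D = 123 × 300 = 36,900.
EOQ = √(2DS/H) = √(2 × 36,900 × 106 / 5.96) ≈ 1145.67.
Cost at Q* = (D/Q*)S + (Q*/2)H = √(2DSH) ≈ $6,828.17.
Cost at Q = 380: (36,900/380)×106 + (380/2)×5.96 = $10,293.16 + $1,132.40 = $11,425.56.
Excess = $11,425.56 − $6,828.17 = $4,597.39.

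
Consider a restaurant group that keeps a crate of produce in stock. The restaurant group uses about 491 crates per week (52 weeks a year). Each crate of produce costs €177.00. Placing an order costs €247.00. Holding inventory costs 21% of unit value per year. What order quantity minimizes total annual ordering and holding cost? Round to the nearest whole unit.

Q* ≈ 583 crates

Annual demand D = 491 × 52 = 25,532.
Holding cost H = 0.21 × €177.00 = €37.1700 per unit per year.
EOQ = √(2DS / H) = √(2 × 25,532 × 247 / 37.17).
= √(12,612,808 / 37.17) = √339,327.6298 ≈ 582.518.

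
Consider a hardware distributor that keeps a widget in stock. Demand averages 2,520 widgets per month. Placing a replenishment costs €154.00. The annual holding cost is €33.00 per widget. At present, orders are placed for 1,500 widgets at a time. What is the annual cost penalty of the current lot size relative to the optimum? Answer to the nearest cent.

Extra cost ≈ €10,322.97 per year

Annual demand D = 2,520 × 12 = 30,240.
EOQ = √(2DS/H) = √(2 × 30,240 × 154 / 33) ≈ 531.26.
Cost at Q* = (D/Q*)S + (Q*/2)H = √(2DSH) ≈ €17,531.67.
Cost at Q = 1,500: (30,240/1,500)×154 + (1,500/2)×33 = €3,104.64 + €24,750.00 = €27,854.64.
Excess = €27,854.64 − €17,531.67 = €10,322.97.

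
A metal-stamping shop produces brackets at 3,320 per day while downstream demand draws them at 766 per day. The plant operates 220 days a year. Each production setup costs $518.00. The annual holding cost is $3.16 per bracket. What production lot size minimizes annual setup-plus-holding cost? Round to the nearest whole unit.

Annual demand D = 766 × 220 = 168,520.
Production build-up factor (1 − d/p) = 1 − 766/3,320 = 0.7693.
Q* = √(2DS / (H(1 − d/p))) = √(2 × 168,520 × 518 / (3.16 × 0.7693)).
= √(174,586,720 / 2.4309) ≈ 8474.628.

Q* ≈ 8,475 brackets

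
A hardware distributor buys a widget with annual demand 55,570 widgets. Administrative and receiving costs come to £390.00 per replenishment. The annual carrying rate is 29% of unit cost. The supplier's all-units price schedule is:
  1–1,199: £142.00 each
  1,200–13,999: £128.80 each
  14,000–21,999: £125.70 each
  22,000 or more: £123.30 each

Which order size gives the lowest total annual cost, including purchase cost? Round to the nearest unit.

Holding cost per unit per year at price C is H = 0.29·C.
Evaluate total cost at each tier's feasible EOQ or, if the EOQ is below the tier, at the tier's minimum quantity.
EOQ at £142.00 = 1025.9 (feasible in tier 1): TC = 55,570×£142.00 + (55,570/1025.9)×390 + (1025.9/2)×0.29×£142.00 = £7,933,188.44.
EOQ at £128.80 = 1077.2 < 1200, so use break Q=1200: TC = 55,570×£128.80 + (55,570/1200.0)×390 + (1200.0/2)×0.29×£128.80 = £7,197,887.45.
EOQ at £125.70 = 1090.4 < 14000, so use break Q=14000: TC = 55,570×£125.70 + (55,570/14000.0)×390 + (14000.0/2)×0.29×£125.70 = £7,241,868.02.
EOQ at £123.30 = 1101.0 < 22000, so use break Q=22000: TC = 55,570×£123.30 + (55,570/22000.0)×390 + (22000.0/2)×0.29×£123.30 = £7,246,093.10.
Lowest total cost is £7,197,887.45 at Q = 1200.0.

Q* ≈ 1,200 widgets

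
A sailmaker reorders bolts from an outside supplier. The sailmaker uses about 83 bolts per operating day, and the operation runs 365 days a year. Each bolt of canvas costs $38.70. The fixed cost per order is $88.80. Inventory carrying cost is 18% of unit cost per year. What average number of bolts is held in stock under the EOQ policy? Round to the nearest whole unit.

Annual demand D = 83 × 365 = 30,295.
Holding cost H = 0.18 × $38.70 = $6.9660 per unit per year.
Q* = √(2DS/H) = √(2 × 30,295 × 88.8 / 6.966) ≈ 878.85.
Average inventory = Q*/2 ≈ 878.85 / 2 = 439.425.

Average inventory ≈ 439 bolts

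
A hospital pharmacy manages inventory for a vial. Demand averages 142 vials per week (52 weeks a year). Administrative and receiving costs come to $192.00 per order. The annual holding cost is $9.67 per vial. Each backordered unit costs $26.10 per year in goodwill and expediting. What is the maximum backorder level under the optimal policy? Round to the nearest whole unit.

Annual demand D = 142 × 52 = 7,384.
With planned backorders, Q* = √(2DS/H) · √((H+B)/B).
√(2DS/H) = √(2 × 7,384 × 192 / 9.67) = 541.500.
√((H+B)/B) = √((9.67+26.1)/26.1) = 1.1707.
Q* ≈ 633.924.
S* = Q* · H/(H+B) = 633.924 × 9.67/35.77 ≈ 171.374.

S* ≈ 171 vials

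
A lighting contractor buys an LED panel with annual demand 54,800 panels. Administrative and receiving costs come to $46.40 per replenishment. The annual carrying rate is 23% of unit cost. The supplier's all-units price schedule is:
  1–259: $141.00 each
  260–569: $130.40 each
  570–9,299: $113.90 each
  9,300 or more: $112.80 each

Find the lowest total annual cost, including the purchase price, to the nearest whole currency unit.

Holding cost per unit per year at price C is H = 0.23·C.
Candidates are each tier's EOQ (if it falls in that tier) and each price-break quantity.
Tier 1 ($141.00): EOQ = 396.0 exceeds tier's upper bound 259, so this tier is dominated.
EOQ at $130.40 = 411.8 (feasible in tier 2): TC = 54,800×$130.40 + (54,800/411.8)×46.4 + (411.8/2)×0.23×$130.40 = $7,158,270.00.
EOQ at $113.90 = 440.6 < 570, so use break Q=570: TC = 54,800×$113.90 + (54,800/570.0)×46.4 + (570.0/2)×0.23×$113.90 = $6,253,647.06.
EOQ at $112.80 = 442.7 < 9300, so use break Q=9300: TC = 54,800×$112.80 + (54,800/9300.0)×46.4 + (9300.0/2)×0.23×$112.80 = $6,302,353.01.
Lowest total cost among the candidates is at Q = 570.0.

TC* ≈ $6,253,647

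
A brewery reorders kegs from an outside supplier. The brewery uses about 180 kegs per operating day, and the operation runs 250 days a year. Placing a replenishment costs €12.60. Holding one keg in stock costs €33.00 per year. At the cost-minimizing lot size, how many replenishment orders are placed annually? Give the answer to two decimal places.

N ≈ 242.75 orders per year

Annual demand D = 180 × 250 = 45,000.
Q* = √(2DS/H) = √(2 × 45,000 × 12.6 / 33) ≈ 185.37.
Orders per year = D / Q* = 45,000 / 185.37 ≈ 242.752.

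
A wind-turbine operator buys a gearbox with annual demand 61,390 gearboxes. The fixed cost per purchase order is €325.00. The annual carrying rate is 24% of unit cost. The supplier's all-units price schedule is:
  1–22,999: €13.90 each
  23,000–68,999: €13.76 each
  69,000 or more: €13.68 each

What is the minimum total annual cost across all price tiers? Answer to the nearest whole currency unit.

Holding cost per unit per year at price C is H = 0.24·C.
Candidates are each tier's EOQ (if it falls in that tier) and each price-break quantity.
EOQ at €13.90 = 3458.5 (feasible in tier 1): TC = 61,390×€13.90 + (61,390/3458.5)×325 + (3458.5/2)×0.24×€13.90 = €864,858.68.
EOQ at €13.76 = 3476.1 < 23000, so use break Q=23000: TC = 61,390×€13.76 + (61,390/23000.0)×325 + (23000.0/2)×0.24×€13.76 = €883,571.47.
EOQ at €13.68 = 3486.2 < 69000, so use break Q=69000: TC = 61,390×€13.68 + (61,390/69000.0)×325 + (69000.0/2)×0.24×€13.68 = €953,374.76.
Lowest total cost among the candidates is at Q = 3458.5.

TC* ≈ €864,859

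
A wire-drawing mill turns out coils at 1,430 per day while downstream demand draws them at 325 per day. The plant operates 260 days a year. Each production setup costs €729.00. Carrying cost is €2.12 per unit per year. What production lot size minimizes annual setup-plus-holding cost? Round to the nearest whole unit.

Annual demand D = 325 × 260 = 84,500.
Production build-up factor (1 − d/p) = 1 − 325/1,430 = 0.7727.
Q* = √(2DS / (H(1 − d/p))) = √(2 × 84,500 × 729 / (2.12 × 0.7727)).
= √(123,201,000 / 1.6382) ≈ 8672.136.

Q* ≈ 8,672 coils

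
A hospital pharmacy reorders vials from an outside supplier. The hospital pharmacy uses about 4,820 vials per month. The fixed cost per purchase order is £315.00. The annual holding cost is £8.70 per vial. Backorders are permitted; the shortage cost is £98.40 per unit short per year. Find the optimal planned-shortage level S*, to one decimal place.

S* ≈ 173.4 vials

Annual demand D = 4,820 × 12 = 57,840.
With planned backorders, Q* = √(2DS/H) · √((H+B)/B).
√(2DS/H) = √(2 × 57,840 × 315 / 8.7) = 2046.561.
√((H+B)/B) = √((8.7+98.4)/98.4) = 1.0433.
Q* ≈ 2135.118.
S* = Q* · H/(H+B) = 2135.118 × 8.7/107.1 ≈ 173.441.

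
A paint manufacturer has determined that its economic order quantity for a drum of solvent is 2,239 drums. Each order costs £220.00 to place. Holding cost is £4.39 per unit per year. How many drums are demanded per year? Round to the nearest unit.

D ≈ 50,017 drums per year

Invert the EOQ relation Q*² = 2DS/H.
From Q* = √(2DS/H): D = Q*²H / (2S) = 2,239² × 4.39 / (2 × 220) = 50017.275.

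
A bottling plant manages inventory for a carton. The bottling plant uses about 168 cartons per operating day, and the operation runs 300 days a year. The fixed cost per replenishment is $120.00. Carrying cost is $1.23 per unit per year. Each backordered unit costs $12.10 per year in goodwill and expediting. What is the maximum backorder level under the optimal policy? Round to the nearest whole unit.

Annual demand D = 168 × 300 = 50,400.
With planned backorders, Q* = √(2DS/H) · √((H+B)/B).
√(2DS/H) = √(2 × 50,400 × 120 / 1.23) = 3135.944.
√((H+B)/B) = √((1.23+12.1)/12.1) = 1.0496.
Q* ≈ 3291.476.
S* = Q* · H/(H+B) = 3291.476 × 1.23/13.33 ≈ 303.715.

S* ≈ 304 cartons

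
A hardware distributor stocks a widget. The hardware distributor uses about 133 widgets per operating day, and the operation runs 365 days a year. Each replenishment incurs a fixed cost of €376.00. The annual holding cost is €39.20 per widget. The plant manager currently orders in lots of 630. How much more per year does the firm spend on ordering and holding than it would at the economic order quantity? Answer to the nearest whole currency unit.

Extra cost ≈ €3,492 per year

Annual demand D = 133 × 365 = 48,545.
EOQ = √(2DS/H) = √(2 × 48,545 × 376 / 39.2) ≈ 965.02.
Cost at Q* = (D/Q*)S + (Q*/2)H = √(2DSH) ≈ €37,828.94.
Cost at Q = 630: (48,545/630)×376 + (630/2)×39.2 = €28,972.89 + €12,348.00 = €41,320.89.
Excess = €41,320.89 − €37,828.94 = €3,491.95.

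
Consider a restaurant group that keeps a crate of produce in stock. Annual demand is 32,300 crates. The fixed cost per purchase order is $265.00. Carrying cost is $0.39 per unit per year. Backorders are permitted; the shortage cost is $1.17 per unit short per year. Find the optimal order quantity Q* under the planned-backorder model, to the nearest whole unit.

Q* ≈ 7,650 crates

With planned backorders, Q* = √(2DS/H) · √((H+B)/B).
√(2DS/H) = √(2 × 32,300 × 265 / 0.39) = 6625.321.
√((H+B)/B) = √((0.39+1.17)/1.17) = 1.1547.
Q* ≈ 7650.261.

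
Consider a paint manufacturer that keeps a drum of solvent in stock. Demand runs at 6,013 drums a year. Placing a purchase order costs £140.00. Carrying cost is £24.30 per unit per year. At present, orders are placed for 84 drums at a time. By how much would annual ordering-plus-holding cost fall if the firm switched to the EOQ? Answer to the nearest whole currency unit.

EOQ = √(2DS/H) = √(2 × 6,013 × 140 / 24.3) ≈ 263.22.
Cost at Q* = (D/Q*)S + (Q*/2)H = √(2DSH) ≈ £6,396.28.
Cost at Q = 84: (6,013/84)×140 + (84/2)×24.3 = £10,021.67 + £1,020.60 = £11,042.27.
Excess = £11,042.27 − £6,396.28 = £4,645.98.

Extra cost ≈ £4,646 per year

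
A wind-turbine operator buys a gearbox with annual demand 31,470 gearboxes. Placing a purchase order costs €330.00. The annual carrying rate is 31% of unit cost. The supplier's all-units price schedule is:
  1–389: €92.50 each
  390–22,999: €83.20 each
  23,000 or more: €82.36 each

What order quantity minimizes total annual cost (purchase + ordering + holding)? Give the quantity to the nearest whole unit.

Q* ≈ 897 gearboxes

Holding cost per unit per year at price C is H = 0.31·C.
For each price level, check whether its EOQ is feasible; otherwise the best quantity at that price is the breakpoint.
Tier 1 (€92.50): EOQ = 851.1 exceeds tier's upper bound 389, so this tier is dominated.
EOQ at €83.20 = 897.4 (feasible in tier 2): TC = 31,470×€83.20 + (31,470/897.4)×330 + (897.4/2)×0.31×€83.20 = €2,641,449.30.
EOQ at €82.36 = 901.9 < 23000, so use break Q=23000: TC = 31,470×€82.36 + (31,470/23000.0)×330 + (23000.0/2)×0.31×€82.36 = €2,885,934.13.
Lowest total cost is €2,641,449.30 at Q = 897.4.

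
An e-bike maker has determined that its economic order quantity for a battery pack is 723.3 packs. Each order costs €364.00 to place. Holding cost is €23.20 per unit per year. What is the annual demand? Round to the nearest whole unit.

D ≈ 16,672 packs per year

Squaring Q* = √(2DS/H) gives Q*² = 2DS/H.
From Q* = √(2DS/H): D = Q*²H / (2S) = 723.3² × 23.2 / (2 × 364) = 16672.224.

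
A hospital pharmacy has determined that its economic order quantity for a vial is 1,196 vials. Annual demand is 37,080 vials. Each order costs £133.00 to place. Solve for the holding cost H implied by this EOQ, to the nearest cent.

The basic EOQ model gives Q* = √(2DS/H); rearrange for the unknown.
From Q* = √(2DS/H): H = 2DS / Q*² = 2 × 37,080 × 133 / 1,196² = 6.8954.

H ≈ £6.90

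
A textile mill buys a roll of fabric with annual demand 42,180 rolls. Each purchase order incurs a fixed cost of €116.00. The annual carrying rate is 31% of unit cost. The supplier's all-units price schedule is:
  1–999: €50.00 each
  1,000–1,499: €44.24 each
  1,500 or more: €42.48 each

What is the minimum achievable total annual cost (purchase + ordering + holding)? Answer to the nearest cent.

TC* ≈ €1,804,944.92

Holding cost per unit per year at price C is H = 0.31·C.
Candidates are each tier's EOQ (if it falls in that tier) and each price-break quantity.
EOQ at €50.00 = 794.6 (feasible in tier 1): TC = 42,180×€50.00 + (42,180/794.6)×116 + (794.6/2)×0.31×€50.00 = €2,121,315.81.
EOQ at €44.24 = 844.7 < 1000, so use break Q=1000: TC = 42,180×€44.24 + (42,180/1000.0)×116 + (1000.0/2)×0.31×€44.24 = €1,877,793.28.
EOQ at €42.48 = 862.0 < 1500, so use break Q=1500: TC = 42,180×€42.48 + (42,180/1500.0)×116 + (1500.0/2)×0.31×€42.48 = €1,804,944.92.
Lowest total cost among the candidates is at Q = 1500.0.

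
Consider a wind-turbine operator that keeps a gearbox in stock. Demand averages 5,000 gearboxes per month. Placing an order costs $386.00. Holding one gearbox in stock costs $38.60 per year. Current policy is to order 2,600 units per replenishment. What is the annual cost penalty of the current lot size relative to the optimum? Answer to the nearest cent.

Annual demand D = 5,000 × 12 = 60,000.
EOQ = √(2DS/H) = √(2 × 60,000 × 386 / 38.6) ≈ 1095.45.
Cost at Q* = (D/Q*)S + (Q*/2)H = √(2DSH) ≈ $42,284.18.
Cost at Q = 2,600: (60,000/2,600)×386 + (2,600/2)×38.6 = $8,907.69 + $50,180.00 = $59,087.69.
Excess = $59,087.69 − $42,284.18 = $16,803.51.

Extra cost ≈ $16,803.51 per year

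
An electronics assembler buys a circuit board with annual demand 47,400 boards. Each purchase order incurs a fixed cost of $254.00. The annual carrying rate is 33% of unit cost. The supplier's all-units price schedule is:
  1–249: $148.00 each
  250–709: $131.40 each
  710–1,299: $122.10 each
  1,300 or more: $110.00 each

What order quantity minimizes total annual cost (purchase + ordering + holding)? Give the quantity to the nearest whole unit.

Q* ≈ 1,300 boards

Holding cost per unit per year at price C is H = 0.33·C.
Candidates are each tier's EOQ (if it falls in that tier) and each price-break quantity.
Tier 1 ($148.00): EOQ = 702.2 exceeds tier's upper bound 249, so this tier is dominated.
Tier 2 ($131.40): EOQ = 745.2 exceeds tier's upper bound 709, so this tier is dominated.
EOQ at $122.10 = 773.0 (feasible in tier 3): TC = 47,400×$122.10 + (47,400/773.0)×254 + (773.0/2)×0.33×$122.10 = $5,818,688.41.
EOQ at $110.00 = 814.5 < 1300, so use break Q=1300: TC = 47,400×$110.00 + (47,400/1300.0)×254 + (1300.0/2)×0.33×$110.00 = $5,246,856.23.
Lowest total cost is $5,246,856.23 at Q = 1300.0.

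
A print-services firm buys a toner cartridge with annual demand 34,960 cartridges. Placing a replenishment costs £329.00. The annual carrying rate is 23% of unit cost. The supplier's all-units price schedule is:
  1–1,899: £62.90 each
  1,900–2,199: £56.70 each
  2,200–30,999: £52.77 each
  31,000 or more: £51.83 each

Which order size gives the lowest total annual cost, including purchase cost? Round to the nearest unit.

Q* ≈ 2,200 cartridges

Holding cost per unit per year at price C is H = 0.23·C.
Evaluate total cost at each tier's feasible EOQ or, if the EOQ is below the tier, at the tier's minimum quantity.
EOQ at £62.90 = 1261.0 (feasible in tier 1): TC = 34,960×£62.90 + (34,960/1261.0)×329 + (1261.0/2)×0.23×£62.90 = £2,217,226.65.
EOQ at £56.70 = 1328.1 < 1900, so use break Q=1900: TC = 34,960×£56.70 + (34,960/1900.0)×329 + (1900.0/2)×0.23×£56.70 = £2,000,674.55.
EOQ at £52.77 = 1376.7 < 2200, so use break Q=2200: TC = 34,960×£52.77 + (34,960/2200.0)×329 + (2200.0/2)×0.23×£52.77 = £1,863,418.12.
EOQ at £51.83 = 1389.1 < 31000, so use break Q=31000: TC = 34,960×£51.83 + (34,960/31000.0)×329 + (31000.0/2)×0.23×£51.83 = £1,997,121.78.
Lowest total cost is £1,863,418.12 at Q = 2200.0.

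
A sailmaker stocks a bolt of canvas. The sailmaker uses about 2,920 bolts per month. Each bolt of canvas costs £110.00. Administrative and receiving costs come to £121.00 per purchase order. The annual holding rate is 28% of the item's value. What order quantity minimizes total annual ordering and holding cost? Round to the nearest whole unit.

Annual demand D = 2,920 × 12 = 35,040.
Holding cost H = 0.28 × £110.00 = £30.8000 per unit per year.
EOQ = √(2DS / H) = √(2 × 35,040 × 121 / 30.8).
= √(8,479,680 / 30.8) = √275,314.2857 ≈ 524.704.

Q* ≈ 525 bolts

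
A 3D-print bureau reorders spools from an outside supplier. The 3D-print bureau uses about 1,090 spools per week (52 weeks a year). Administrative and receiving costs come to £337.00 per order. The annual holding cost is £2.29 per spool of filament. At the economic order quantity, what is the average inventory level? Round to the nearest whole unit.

Average inventory ≈ 2,042 spools

Annual demand D = 1,090 × 52 = 56,680.
The optimal lot size = √(2DS/H) = √(2 × 56,680 × 337 / 2.29) ≈ 4084.39.
Average inventory = Q*/2 ≈ 4084.39 / 2 = 2042.195.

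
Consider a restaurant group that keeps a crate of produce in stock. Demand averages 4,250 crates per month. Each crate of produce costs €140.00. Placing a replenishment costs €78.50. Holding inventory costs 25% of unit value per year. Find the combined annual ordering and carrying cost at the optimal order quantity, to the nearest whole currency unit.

Annual demand D = 4,250 × 12 = 51,000.
Holding cost H = 0.25 × €140.00 = €35.0000 per unit per year.
Q* = √(2DS/H) = √(2 × 51,000 × 78.5 / 35) ≈ 478.30.
At Q*, ordering cost (D/Q*)S equals holding cost (Q*/2)H, each = √(DSH/2).
Minimum total = √(2DSH) = √(2 × 51,000 × 78.5 × 35) ≈ 16740.520.

TC* ≈ €16,741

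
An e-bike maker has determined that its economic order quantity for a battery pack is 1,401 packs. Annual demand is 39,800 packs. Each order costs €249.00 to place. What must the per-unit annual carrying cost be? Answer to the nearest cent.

H ≈ €10.10

Squaring Q* = √(2DS/H) gives Q*² = 2DS/H.
From Q* = √(2DS/H): H = 2DS / Q*² = 2 × 39,800 × 249 / 1,401² = 10.0980.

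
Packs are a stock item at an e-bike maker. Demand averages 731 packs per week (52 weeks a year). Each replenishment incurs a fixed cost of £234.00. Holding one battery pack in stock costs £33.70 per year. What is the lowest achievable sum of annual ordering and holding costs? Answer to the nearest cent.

TC* ≈ £24,484.89

Annual demand D = 731 × 52 = 38,012.
EOQ = √(2DS/H) = √(2 × 38,012 × 234 / 33.7) ≈ 726.55.
At Q*, ordering cost (D/Q*)S equals holding cost (Q*/2)H, each = √(DSH/2).
Minimum total = √(2DSH) = √(2 × 38,012 × 234 × 33.7) ≈ 24484.895.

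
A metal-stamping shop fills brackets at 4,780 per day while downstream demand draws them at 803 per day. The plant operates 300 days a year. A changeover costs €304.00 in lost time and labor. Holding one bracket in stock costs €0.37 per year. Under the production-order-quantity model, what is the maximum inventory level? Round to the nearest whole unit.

I_max ≈ 18,148 brackets

Annual demand D = 803 × 300 = 240,900.
Production build-up factor (1 − d/p) = 1 − 803/4,780 = 0.8320.
Q* = √(2DS / (H(1 − d/p))) = √(2 × 240,900 × 304 / (0.37 × 0.8320)).
= √(146,467,200 / 0.3078) ≈ 21812.502.
Maximum inventory = Q*(1 − d/p) = 21812.502 × 0.8320 ≈ 18148.184.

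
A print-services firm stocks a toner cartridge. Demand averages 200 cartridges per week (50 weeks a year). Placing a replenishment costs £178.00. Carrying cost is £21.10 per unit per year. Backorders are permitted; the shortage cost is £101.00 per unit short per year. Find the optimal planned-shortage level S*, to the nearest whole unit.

Annual demand D = 200 × 50 = 10,000.
With planned backorders, Q* = √(2DS/H) · √((H+B)/B).
√(2DS/H) = √(2 × 10,000 × 178 / 21.1) = 410.756.
√((H+B)/B) = √((21.1+101)/101) = 1.0995.
Q* ≈ 451.628.
S* = Q* · H/(H+B) = 451.628 × 21.1/122.1 ≈ 78.045.

S* ≈ 78 cartridges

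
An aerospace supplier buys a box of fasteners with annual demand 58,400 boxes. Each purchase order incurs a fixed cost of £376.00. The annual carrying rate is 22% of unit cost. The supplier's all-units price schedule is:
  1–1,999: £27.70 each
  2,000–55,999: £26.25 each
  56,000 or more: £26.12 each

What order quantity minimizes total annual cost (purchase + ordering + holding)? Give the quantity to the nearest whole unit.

Holding cost per unit per year at price C is H = 0.22·C.
For each price level, check whether its EOQ is feasible; otherwise the best quantity at that price is the breakpoint.
Tier 1 (£27.70): EOQ = 2684.5 exceeds tier's upper bound 1999, so this tier is dominated.
EOQ at £26.25 = 2757.7 (feasible in tier 2): TC = 58,400×£26.25 + (58,400/2757.7)×376 + (2757.7/2)×0.22×£26.25 = £1,548,925.44.
EOQ at £26.12 = 2764.5 < 56000, so use break Q=56000: TC = 58,400×£26.12 + (58,400/56000.0)×376 + (56000.0/2)×0.22×£26.12 = £1,686,699.31.
Lowest total cost is £1,548,925.44 at Q = 2757.7.

Q* ≈ 2,758 boxes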